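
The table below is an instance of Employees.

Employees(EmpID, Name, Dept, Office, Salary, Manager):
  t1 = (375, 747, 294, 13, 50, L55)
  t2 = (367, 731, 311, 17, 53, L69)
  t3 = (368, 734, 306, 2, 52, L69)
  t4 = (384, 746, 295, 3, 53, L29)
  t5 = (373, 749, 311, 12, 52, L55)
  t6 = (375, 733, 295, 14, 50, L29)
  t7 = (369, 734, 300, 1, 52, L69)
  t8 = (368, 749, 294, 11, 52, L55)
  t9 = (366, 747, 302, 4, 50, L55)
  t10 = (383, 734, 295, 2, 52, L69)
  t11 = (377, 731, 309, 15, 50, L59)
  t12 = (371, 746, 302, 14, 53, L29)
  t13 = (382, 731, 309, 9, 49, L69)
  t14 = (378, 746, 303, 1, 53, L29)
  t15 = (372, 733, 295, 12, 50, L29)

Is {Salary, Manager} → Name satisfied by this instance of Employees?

Yes

(Salary=50, Manager=L55): rows 1, 9 → Name = 747, 747 ✓
(Salary=53, Manager=L69): row 2 → Name = 731 ✓
(Salary=52, Manager=L69): rows 3, 7, 10 → Name = 734, 734, 734 ✓
(Salary=53, Manager=L29): rows 4, 12, 14 → Name = 746, 746, 746 ✓
(Salary=52, Manager=L55): rows 5, 8 → Name = 749, 749 ✓
(Salary=50, Manager=L29): rows 6, 15 → Name = 733, 733 ✓
(Salary=50, Manager=L59): row 11 → Name = 731 ✓
(Salary=49, Manager=L69): row 13 → Name = 731 ✓
Every {Salary, Manager} value is associated with a single Name value, so {Salary, Manager} → Name holds.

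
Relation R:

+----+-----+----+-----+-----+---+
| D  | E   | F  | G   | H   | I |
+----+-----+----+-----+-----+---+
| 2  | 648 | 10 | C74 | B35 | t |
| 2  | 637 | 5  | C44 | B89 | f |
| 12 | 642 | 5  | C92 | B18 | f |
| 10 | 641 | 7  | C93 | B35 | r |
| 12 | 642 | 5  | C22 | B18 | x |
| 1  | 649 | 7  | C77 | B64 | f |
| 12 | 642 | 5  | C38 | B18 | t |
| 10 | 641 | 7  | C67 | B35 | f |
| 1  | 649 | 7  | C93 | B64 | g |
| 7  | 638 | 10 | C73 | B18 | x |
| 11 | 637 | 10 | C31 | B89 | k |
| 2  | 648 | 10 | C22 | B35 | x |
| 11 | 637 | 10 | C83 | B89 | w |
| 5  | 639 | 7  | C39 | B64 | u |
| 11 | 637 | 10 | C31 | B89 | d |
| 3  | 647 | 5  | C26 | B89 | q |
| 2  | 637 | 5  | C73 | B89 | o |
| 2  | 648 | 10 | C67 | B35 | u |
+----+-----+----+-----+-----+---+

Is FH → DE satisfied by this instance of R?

No

(F=10, H=B35): 3 rows → {D,E} = (2, 648), (2, 648), (2, 648) ✓
(F=5, H=B89): 3 rows → {D,E} takes values {(2, 637), (3, 647)} — violation
(F=5, H=B18): 3 rows → {D,E} = (12, 642), (12, 642), (12, 642) ✓
(F=7, H=B35): 2 rows → {D,E} = (10, 641), (10, 641) ✓
(F=7, H=B64): 3 rows → {D,E} takes values {(1, 649), (5, 639)} — violation
(F=10, H=B18): 1 row → {D,E} = (7, 638) ✓
(F=10, H=B89): 3 rows → {D,E} = (11, 637), (11, 637), (11, 637) ✓
Two rows agree on FH but differ on DE, so FH → DE does not hold.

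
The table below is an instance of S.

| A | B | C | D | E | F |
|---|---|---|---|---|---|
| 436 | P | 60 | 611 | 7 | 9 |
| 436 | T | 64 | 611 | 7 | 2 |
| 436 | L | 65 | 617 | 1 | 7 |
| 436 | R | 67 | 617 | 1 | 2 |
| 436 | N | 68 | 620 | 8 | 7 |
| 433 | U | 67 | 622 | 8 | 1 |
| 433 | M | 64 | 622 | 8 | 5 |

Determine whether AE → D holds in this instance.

Yes

(A=436, E=7): 2 rows → D = 611, 611 ✓
(A=436, E=1): 2 rows → D = 617, 617 ✓
(A=436, E=8): 1 row → D = 620 ✓
(A=433, E=8): 2 rows → D = 622, 622 ✓
Every AE value is associated with a single D value, so AE → D holds.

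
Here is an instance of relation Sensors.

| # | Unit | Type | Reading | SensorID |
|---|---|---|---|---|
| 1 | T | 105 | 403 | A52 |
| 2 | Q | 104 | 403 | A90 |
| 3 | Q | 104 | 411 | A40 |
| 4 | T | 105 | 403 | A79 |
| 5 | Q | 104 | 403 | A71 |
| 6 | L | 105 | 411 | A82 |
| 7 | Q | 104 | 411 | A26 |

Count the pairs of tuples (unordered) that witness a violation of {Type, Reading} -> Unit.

0

(Type=105, Reading=403): all 2 rows agree on Unit — 0 pairs.
(Type=104, Reading=403): all 2 rows agree on Unit — 0 pairs.
(Type=104, Reading=411): all 2 rows agree on Unit — 0 pairs.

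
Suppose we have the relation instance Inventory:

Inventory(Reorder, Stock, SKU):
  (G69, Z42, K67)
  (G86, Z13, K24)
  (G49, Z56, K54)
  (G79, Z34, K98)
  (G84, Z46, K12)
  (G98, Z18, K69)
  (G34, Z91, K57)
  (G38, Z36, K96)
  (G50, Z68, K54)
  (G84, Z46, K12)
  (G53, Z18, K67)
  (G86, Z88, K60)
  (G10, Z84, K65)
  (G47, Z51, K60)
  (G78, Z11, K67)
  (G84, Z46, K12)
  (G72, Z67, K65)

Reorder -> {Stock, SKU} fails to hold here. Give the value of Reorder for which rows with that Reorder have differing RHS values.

Reorder=G69: 1 row → {Stock,SKU} = (Z42, K67) ✓
Reorder=G86: 2 rows → {Stock,SKU} takes values {(Z13, K24), (Z88, K60)} — violation
Reorder=G49: 1 row → {Stock,SKU} = (Z56, K54) ✓
Reorder=G79: 1 row → {Stock,SKU} = (Z34, K98) ✓
Reorder=G84: 3 rows → {Stock,SKU} = (Z46, K12), (Z46, K12), (Z46, K12) ✓
Reorder=G98: 1 row → {Stock,SKU} = (Z18, K69) ✓
Reorder=G34: 1 row → {Stock,SKU} = (Z91, K57) ✓
Reorder=G38: 1 row → {Stock,SKU} = (Z36, K96) ✓
Reorder=G50: 1 row → {Stock,SKU} = (Z68, K54) ✓
Reorder=G53: 1 row → {Stock,SKU} = (Z18, K67) ✓
Reorder=G10: 1 row → {Stock,SKU} = (Z84, K65) ✓
Reorder=G47: 1 row → {Stock,SKU} = (Z51, K60) ✓
Reorder=G78: 1 row → {Stock,SKU} = (Z11, K67) ✓
Reorder=G72: 1 row → {Stock,SKU} = (Z67, K65) ✓
The only Reorder value with inconsistent RHS is Reorder=G86.

G86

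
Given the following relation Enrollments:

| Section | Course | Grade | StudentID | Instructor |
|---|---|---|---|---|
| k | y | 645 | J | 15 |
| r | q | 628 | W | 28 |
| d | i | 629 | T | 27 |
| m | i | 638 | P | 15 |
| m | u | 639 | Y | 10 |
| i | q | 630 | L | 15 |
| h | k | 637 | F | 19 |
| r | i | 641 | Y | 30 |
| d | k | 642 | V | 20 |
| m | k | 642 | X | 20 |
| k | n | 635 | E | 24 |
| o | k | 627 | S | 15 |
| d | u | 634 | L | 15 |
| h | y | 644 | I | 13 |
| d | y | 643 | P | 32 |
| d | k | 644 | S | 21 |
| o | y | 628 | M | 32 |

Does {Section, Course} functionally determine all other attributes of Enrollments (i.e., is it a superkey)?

Two distinct rows share (Section=d, Course=k), so {Section, Course} does not determine every attribute — not a superkey.

No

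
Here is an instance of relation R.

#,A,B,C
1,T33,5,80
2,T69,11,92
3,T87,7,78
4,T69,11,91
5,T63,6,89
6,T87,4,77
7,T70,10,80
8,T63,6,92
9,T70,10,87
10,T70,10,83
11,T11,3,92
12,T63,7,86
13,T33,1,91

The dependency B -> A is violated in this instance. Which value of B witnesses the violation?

B=5: row 1 → A = T33 ✓
B=11: rows 2, 4 → A = T69, T69 ✓
B=7: rows 3, 12 → A takes values {T87, T63} — violation
B=6: rows 5, 8 → A = T63, T63 ✓
B=4: row 6 → A = T87 ✓
B=10: rows 7, 9, 10 → A = T70, T70, T70 ✓
B=3: row 11 → A = T11 ✓
B=1: row 13 → A = T33 ✓
The only B value with inconsistent A is B=7.

7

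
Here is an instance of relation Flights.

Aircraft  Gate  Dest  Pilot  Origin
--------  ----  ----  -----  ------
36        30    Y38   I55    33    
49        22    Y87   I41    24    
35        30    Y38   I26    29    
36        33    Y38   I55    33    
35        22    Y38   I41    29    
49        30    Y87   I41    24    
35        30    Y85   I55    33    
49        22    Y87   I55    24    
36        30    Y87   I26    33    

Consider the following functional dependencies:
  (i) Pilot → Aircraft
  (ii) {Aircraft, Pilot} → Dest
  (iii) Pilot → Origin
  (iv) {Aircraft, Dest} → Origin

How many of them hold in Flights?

2

(i) Pilot → Aircraft: Pilot=I55: 4 rows → Aircraft takes values {36, 35, 49} — violation; Pilot=I41: 3 rows → Aircraft takes values {49, 35} — violation; Pilot=I26: 2 rows → Aircraft takes values {35, 36} — violation — fails.
(ii) {Aircraft, Pilot} → Dest: every LHS value maps to a single RHS value — holds.
(iii) Pilot → Origin: Pilot=I55: 4 rows → Origin takes values {33, 24} — violation; Pilot=I41: 3 rows → Origin takes values {24, 29} — violation; Pilot=I26: 2 rows → Origin takes values {29, 33} — violation — fails.
(iv) {Aircraft, Dest} → Origin: every LHS value maps to a single RHS value — holds.
2 of the 4 dependencies hold.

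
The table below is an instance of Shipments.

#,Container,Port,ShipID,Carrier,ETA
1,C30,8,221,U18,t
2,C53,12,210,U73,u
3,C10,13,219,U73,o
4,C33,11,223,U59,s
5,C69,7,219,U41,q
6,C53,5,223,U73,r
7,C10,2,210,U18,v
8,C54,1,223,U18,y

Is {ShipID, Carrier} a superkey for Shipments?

Yes

All 8 rows have distinct {ShipID, Carrier} values, so {ShipID, Carrier} → (all attributes) holds and {ShipID, Carrier} is a superkey.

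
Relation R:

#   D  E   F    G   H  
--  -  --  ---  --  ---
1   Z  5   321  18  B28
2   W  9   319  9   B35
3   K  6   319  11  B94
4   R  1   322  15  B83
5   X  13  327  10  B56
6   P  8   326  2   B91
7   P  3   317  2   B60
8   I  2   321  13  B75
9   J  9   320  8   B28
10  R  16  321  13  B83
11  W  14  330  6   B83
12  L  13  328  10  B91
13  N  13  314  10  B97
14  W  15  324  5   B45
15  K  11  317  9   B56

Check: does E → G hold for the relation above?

No

E=5: row 1 → G = 18 ✓
E=9: rows 2, 9 → G takes values {9, 8} — violation
E=6: row 3 → G = 11 ✓
E=1: row 4 → G = 15 ✓
E=13: rows 5, 12, 13 → G = 10, 10, 10 ✓
E=8: row 6 → G = 2 ✓
E=3: row 7 → G = 2 ✓
E=2: row 8 → G = 13 ✓
E=16: row 10 → G = 13 ✓
E=14: row 11 → G = 6 ✓
E=15: row 14 → G = 5 ✓
E=11: row 15 → G = 9 ✓
Two rows agree on E but differ on G, so E → G does not hold.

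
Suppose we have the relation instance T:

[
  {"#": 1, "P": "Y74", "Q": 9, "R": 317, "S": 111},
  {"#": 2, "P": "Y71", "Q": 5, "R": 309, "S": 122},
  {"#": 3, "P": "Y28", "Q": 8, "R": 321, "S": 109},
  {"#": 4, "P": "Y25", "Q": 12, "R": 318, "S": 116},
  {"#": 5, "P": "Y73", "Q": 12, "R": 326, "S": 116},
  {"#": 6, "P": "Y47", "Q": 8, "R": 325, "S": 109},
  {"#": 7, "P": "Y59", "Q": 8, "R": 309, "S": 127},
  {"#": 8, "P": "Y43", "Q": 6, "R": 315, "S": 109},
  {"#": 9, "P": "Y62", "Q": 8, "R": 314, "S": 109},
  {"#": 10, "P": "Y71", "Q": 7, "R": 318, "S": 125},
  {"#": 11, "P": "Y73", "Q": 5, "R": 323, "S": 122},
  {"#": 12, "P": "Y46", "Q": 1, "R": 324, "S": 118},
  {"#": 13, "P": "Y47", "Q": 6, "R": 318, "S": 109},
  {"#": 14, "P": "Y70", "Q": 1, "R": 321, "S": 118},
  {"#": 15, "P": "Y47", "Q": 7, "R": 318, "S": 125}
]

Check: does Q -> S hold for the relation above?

No

Q=9: row 1 → S = 111 ✓
Q=5: rows 2, 11 → S = 122, 122 ✓
Q=8: rows 3, 6, 7, 9 → S takes values {109, 127} — violation
Q=12: rows 4, 5 → S = 116, 116 ✓
Q=6: rows 8, 13 → S = 109, 109 ✓
Q=7: rows 10, 15 → S = 125, 125 ✓
Q=1: rows 12, 14 → S = 118, 118 ✓
Two rows agree on Q but differ on S, so Q -> S does not hold.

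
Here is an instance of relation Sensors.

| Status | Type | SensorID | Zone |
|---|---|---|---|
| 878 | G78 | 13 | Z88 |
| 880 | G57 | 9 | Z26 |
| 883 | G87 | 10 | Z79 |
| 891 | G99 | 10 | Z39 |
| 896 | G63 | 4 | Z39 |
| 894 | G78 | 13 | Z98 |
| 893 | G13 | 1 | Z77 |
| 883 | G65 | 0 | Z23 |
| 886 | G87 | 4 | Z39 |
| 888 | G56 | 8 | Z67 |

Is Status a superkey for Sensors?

Two distinct rows share Status=883, so Status does not determine every attribute — not a superkey.

No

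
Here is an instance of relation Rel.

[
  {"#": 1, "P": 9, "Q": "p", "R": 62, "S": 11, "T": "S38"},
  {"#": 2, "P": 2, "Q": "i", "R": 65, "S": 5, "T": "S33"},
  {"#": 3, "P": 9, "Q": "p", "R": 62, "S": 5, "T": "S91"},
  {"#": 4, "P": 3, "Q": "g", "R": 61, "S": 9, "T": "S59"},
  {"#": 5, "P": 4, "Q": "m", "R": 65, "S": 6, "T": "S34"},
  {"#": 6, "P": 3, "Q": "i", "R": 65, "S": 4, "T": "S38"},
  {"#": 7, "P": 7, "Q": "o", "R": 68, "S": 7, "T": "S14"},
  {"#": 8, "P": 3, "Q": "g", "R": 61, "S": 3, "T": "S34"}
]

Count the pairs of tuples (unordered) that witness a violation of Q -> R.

0

Q=p: all 2 rows agree on R — 0 pairs.
Q=i: all 2 rows agree on R — 0 pairs.
Q=g: all 2 rows agree on R — 0 pairs.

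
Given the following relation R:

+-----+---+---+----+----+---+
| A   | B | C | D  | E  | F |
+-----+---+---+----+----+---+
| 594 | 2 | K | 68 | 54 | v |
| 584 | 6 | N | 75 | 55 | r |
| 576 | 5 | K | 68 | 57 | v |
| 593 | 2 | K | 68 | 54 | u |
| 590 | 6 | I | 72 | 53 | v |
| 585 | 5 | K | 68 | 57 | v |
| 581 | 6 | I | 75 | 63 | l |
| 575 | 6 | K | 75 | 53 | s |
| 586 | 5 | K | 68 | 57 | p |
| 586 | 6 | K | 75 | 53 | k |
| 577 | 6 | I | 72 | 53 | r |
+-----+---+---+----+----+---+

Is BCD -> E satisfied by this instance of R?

(B=2, C=K, D=68): 2 rows → E = 54, 54 ✓
(B=6, C=N, D=75): 1 row → E = 55 ✓
(B=5, C=K, D=68): 3 rows → E = 57, 57, 57 ✓
(B=6, C=I, D=72): 2 rows → E = 53, 53 ✓
(B=6, C=I, D=75): 1 row → E = 63 ✓
(B=6, C=K, D=75): 2 rows → E = 53, 53 ✓
Every BCD value is associated with a single E value, so BCD -> E holds.

Yes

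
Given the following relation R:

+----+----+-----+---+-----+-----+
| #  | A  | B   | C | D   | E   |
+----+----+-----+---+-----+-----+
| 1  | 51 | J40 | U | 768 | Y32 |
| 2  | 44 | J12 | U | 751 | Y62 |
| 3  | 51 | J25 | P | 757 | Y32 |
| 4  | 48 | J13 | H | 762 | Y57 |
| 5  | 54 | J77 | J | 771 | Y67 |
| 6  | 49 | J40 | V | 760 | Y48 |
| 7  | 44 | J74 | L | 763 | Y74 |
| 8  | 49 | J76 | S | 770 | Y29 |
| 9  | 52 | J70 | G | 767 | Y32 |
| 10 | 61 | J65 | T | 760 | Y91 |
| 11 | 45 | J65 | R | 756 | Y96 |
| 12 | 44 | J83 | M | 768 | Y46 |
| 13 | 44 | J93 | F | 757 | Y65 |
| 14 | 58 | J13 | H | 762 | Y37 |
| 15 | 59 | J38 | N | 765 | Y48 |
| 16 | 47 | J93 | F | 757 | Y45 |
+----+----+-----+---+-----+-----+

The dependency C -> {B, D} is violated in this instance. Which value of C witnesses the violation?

U

C=U: rows 1, 2 → {B,D} takes values {(J40, 768), (J12, 751)} — violation
C=P: row 3 → {B,D} = (J25, 757) ✓
C=H: rows 4, 14 → {B,D} = (J13, 762), (J13, 762) ✓
C=J: row 5 → {B,D} = (J77, 771) ✓
C=V: row 6 → {B,D} = (J40, 760) ✓
C=L: row 7 → {B,D} = (J74, 763) ✓
C=S: row 8 → {B,D} = (J76, 770) ✓
C=G: row 9 → {B,D} = (J70, 767) ✓
C=T: row 10 → {B,D} = (J65, 760) ✓
C=R: row 11 → {B,D} = (J65, 756) ✓
C=M: row 12 → {B,D} = (J83, 768) ✓
C=F: rows 13, 16 → {B,D} = (J93, 757), (J93, 757) ✓
C=N: row 15 → {B,D} = (J38, 765) ✓
The only C value with inconsistent RHS is C=U.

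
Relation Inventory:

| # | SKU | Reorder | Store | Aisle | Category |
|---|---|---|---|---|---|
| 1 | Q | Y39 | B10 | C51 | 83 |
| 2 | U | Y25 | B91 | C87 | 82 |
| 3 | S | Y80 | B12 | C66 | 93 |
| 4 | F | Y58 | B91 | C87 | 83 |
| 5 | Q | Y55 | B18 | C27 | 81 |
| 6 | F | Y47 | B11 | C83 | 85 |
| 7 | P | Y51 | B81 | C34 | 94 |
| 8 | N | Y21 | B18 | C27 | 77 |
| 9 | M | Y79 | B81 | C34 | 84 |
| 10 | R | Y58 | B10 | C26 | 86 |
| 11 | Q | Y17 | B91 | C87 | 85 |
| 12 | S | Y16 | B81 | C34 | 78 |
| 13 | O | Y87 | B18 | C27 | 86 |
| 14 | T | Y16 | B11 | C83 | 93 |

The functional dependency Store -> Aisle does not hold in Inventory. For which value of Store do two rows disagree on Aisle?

B10

Store=B10: rows 1, 10 → Aisle takes values {C51, C26} — violation
Store=B91: rows 2, 4, 11 → Aisle = C87, C87, C87 ✓
Store=B12: row 3 → Aisle = C66 ✓
Store=B18: rows 5, 8, 13 → Aisle = C27, C27, C27 ✓
Store=B11: rows 6, 14 → Aisle = C83, C83 ✓
Store=B81: rows 7, 9, 12 → Aisle = C34, C34, C34 ✓
The only Store value with inconsistent Aisle is Store=B10.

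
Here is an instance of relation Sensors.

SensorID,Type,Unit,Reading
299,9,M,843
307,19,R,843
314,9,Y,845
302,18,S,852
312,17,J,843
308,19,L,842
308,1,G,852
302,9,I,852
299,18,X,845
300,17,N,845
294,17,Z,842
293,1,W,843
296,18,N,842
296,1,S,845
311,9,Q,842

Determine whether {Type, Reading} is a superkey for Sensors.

All 15 rows have distinct {Type, Reading} values, so {Type, Reading} → (all attributes) holds and {Type, Reading} is a superkey.

Yes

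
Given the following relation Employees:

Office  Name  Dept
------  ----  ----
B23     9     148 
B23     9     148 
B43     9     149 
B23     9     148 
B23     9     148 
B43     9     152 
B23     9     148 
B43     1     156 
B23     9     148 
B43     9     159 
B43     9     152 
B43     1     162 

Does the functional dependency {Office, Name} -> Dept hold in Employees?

No

(Office=B23, Name=9): 6 rows → Dept = 148, 148, 148, 148, 148, 148 ✓
(Office=B43, Name=9): 4 rows → Dept takes values {149, 152, 159} — violation
(Office=B43, Name=1): 2 rows → Dept takes values {156, 162} — violation
Two rows agree on {Office, Name} but differ on Dept, so {Office, Name} -> Dept does not hold.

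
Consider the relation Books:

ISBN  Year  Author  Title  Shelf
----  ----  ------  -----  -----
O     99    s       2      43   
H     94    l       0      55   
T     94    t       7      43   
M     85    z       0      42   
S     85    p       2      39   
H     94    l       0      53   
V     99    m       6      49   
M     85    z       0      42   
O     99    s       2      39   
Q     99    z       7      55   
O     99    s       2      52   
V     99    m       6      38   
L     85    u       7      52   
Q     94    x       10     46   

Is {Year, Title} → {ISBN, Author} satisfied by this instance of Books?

Yes

(Year=99, Title=2): 3 rows → {ISBN,Author} = (O, s), (O, s), (O, s) ✓
(Year=94, Title=0): 2 rows → {ISBN,Author} = (H, l), (H, l) ✓
(Year=94, Title=7): 1 row → {ISBN,Author} = (T, t) ✓
(Year=85, Title=0): 2 rows → {ISBN,Author} = (M, z), (M, z) ✓
(Year=85, Title=2): 1 row → {ISBN,Author} = (S, p) ✓
(Year=99, Title=6): 2 rows → {ISBN,Author} = (V, m), (V, m) ✓
(Year=99, Title=7): 1 row → {ISBN,Author} = (Q, z) ✓
(Year=85, Title=7): 1 row → {ISBN,Author} = (L, u) ✓
(Year=94, Title=10): 1 row → {ISBN,Author} = (Q, x) ✓
Every {Year, Title} value is associated with a single {ISBN, Author} value, so {Year, Title} → {ISBN, Author} holds.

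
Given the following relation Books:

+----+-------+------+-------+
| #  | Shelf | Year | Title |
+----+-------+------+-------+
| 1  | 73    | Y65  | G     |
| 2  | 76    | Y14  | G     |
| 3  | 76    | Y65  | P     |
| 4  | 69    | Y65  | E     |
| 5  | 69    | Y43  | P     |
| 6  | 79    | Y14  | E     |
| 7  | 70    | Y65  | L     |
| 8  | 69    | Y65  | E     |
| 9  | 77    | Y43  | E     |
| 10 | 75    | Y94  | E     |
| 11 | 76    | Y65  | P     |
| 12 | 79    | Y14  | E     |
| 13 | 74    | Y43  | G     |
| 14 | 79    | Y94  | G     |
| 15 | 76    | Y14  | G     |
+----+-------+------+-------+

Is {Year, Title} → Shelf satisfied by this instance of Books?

(Year=Y65, Title=G): row 1 → Shelf = 73 ✓
(Year=Y14, Title=G): rows 2, 15 → Shelf = 76, 76 ✓
(Year=Y65, Title=P): rows 3, 11 → Shelf = 76, 76 ✓
(Year=Y65, Title=E): rows 4, 8 → Shelf = 69, 69 ✓
(Year=Y43, Title=P): row 5 → Shelf = 69 ✓
(Year=Y14, Title=E): rows 6, 12 → Shelf = 79, 79 ✓
(Year=Y65, Title=L): row 7 → Shelf = 70 ✓
(Year=Y43, Title=E): row 9 → Shelf = 77 ✓
(Year=Y94, Title=E): row 10 → Shelf = 75 ✓
(Year=Y43, Title=G): row 13 → Shelf = 74 ✓
(Year=Y94, Title=G): row 14 → Shelf = 79 ✓
Every {Year, Title} value is associated with a single Shelf value, so {Year, Title} → Shelf holds.

Yes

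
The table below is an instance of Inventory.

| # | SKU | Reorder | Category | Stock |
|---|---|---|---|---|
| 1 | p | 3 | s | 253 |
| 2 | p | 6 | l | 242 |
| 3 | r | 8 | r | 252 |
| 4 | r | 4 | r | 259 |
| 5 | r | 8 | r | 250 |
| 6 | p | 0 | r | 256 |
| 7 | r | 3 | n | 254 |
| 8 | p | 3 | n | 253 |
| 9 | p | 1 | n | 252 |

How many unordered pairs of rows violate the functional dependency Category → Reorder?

Category=r: violating pairs (3,4), (3,6), (4,5), (4,6), (5,6) — 5 pairs.
Category=n: violating pairs (7,9), (8,9) — 2 pairs.

7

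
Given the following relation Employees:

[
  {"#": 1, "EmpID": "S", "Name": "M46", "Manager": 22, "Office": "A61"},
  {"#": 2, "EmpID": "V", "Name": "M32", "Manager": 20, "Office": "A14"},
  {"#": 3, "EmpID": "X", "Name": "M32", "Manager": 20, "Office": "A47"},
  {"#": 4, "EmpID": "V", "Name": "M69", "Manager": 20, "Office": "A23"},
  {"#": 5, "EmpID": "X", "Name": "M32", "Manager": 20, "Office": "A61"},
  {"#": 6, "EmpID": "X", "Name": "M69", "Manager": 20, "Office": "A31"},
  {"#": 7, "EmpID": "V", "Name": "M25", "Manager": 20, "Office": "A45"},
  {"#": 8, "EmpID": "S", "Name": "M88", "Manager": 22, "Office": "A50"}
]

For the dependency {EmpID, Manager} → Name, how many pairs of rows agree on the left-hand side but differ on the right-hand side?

6

(EmpID=S, Manager=22): violating pairs (1,8) — 1 pair.
(EmpID=V, Manager=20): violating pairs (2,4), (2,7), (4,7) — 3 pairs.
(EmpID=X, Manager=20): violating pairs (3,6), (5,6) — 2 pairs.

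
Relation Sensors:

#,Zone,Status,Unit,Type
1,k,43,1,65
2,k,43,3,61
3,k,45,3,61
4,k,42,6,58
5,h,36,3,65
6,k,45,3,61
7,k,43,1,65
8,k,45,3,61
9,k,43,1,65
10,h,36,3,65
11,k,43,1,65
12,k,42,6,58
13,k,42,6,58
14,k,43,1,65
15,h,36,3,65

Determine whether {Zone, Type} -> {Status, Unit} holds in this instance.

(Zone=k, Type=65): rows 1, 7, 9, 11, 14 → {Status,Unit} = (43, 1), (43, 1), (43, 1), (43, 1), (43, 1) ✓
(Zone=k, Type=61): rows 2, 3, 6, 8 → {Status,Unit} takes values {(43, 3), (45, 3)} — violation
(Zone=k, Type=58): rows 4, 12, 13 → {Status,Unit} = (42, 6), (42, 6), (42, 6) ✓
(Zone=h, Type=65): rows 5, 10, 15 → {Status,Unit} = (36, 3), (36, 3), (36, 3) ✓
Two rows agree on {Zone, Type} but differ on {Status, Unit}, so {Zone, Type} -> {Status, Unit} does not hold.

No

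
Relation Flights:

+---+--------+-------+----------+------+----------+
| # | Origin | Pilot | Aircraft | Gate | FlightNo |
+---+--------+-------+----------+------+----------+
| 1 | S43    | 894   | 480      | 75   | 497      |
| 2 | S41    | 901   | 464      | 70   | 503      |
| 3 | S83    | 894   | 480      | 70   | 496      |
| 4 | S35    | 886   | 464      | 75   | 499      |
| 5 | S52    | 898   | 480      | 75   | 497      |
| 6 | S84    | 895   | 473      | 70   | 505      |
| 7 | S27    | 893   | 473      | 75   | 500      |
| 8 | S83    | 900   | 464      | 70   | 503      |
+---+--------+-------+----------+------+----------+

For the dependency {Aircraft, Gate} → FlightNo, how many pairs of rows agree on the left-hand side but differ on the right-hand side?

0

(Aircraft=480, Gate=75): all 2 rows agree on FlightNo — 0 pairs.
(Aircraft=464, Gate=70): all 2 rows agree on FlightNo — 0 pairs.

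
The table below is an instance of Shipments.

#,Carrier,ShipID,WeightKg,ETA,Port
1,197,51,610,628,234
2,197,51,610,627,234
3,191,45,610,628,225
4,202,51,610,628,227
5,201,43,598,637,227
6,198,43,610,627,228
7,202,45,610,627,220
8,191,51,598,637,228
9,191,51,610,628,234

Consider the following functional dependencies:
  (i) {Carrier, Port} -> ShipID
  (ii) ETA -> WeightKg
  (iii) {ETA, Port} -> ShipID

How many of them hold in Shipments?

(i) {Carrier, Port} -> ShipID: every LHS value maps to a single RHS value — holds.
(ii) ETA -> WeightKg: every LHS value maps to a single RHS value — holds.
(iii) {ETA, Port} -> ShipID: every LHS value maps to a single RHS value — holds.
3 of the 3 dependencies hold.

3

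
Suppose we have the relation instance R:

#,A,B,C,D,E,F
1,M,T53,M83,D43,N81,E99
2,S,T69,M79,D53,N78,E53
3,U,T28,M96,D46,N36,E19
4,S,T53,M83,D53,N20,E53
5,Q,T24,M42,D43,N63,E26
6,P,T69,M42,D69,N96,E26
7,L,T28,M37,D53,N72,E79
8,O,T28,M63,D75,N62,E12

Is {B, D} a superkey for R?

Yes

All 8 rows have distinct {B, D} values, so {B, D} → (all attributes) holds and {B, D} is a superkey.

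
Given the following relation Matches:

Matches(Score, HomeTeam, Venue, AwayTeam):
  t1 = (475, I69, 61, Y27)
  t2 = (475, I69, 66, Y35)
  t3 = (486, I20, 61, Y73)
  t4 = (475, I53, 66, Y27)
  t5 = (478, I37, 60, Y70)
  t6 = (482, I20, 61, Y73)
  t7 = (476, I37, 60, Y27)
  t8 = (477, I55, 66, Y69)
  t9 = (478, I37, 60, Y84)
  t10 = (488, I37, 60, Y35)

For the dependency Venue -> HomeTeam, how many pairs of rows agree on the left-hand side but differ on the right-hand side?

5

Venue=61: violating pairs (1,3), (1,6) — 2 pairs.
Venue=66: violating pairs (2,4), (2,8), (4,8) — 3 pairs.
Venue=60: all 4 rows agree on HomeTeam — 0 pairs.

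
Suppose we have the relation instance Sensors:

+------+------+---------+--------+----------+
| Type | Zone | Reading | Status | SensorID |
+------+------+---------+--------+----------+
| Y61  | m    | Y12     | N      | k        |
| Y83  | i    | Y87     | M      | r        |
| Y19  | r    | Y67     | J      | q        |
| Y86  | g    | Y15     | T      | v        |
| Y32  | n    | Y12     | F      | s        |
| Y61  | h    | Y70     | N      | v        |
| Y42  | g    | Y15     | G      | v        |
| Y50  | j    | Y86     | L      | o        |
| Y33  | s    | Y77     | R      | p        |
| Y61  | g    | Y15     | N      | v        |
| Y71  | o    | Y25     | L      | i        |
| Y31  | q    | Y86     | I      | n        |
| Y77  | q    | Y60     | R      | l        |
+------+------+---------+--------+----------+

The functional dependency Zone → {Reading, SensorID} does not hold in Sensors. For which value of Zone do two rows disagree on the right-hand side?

Zone=m: 1 row → {Reading,SensorID} = (Y12, k) ✓
Zone=i: 1 row → {Reading,SensorID} = (Y87, r) ✓
Zone=r: 1 row → {Reading,SensorID} = (Y67, q) ✓
Zone=g: 3 rows → {Reading,SensorID} = (Y15, v), (Y15, v), (Y15, v) ✓
Zone=n: 1 row → {Reading,SensorID} = (Y12, s) ✓
Zone=h: 1 row → {Reading,SensorID} = (Y70, v) ✓
Zone=j: 1 row → {Reading,SensorID} = (Y86, o) ✓
Zone=s: 1 row → {Reading,SensorID} = (Y77, p) ✓
Zone=o: 1 row → {Reading,SensorID} = (Y25, i) ✓
Zone=q: 2 rows → {Reading,SensorID} takes values {(Y86, n), (Y60, l)} — violation
The only Zone value with inconsistent RHS is Zone=q.

q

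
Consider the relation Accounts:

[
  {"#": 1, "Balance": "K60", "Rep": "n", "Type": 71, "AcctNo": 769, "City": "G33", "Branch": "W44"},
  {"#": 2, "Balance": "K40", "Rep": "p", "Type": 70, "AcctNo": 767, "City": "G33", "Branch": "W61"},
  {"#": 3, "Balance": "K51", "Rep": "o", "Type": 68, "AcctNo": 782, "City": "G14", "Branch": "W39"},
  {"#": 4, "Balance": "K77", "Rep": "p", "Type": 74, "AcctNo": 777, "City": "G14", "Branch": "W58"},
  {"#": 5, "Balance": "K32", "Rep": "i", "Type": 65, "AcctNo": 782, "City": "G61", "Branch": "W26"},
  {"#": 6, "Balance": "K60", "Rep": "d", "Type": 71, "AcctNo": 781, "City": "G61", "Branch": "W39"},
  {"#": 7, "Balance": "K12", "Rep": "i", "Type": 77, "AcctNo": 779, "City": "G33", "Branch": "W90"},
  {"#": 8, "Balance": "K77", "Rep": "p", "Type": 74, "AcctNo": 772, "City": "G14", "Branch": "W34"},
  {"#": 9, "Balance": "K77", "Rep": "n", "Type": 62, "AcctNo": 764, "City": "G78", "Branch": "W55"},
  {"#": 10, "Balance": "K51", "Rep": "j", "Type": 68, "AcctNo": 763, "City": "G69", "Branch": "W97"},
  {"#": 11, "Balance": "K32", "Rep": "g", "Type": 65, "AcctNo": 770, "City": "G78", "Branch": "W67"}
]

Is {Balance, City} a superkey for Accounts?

Rows 4 and 8 have the same {Balance, City} value (Balance=K77, City=G14) but are distinct tuples, so {Balance, City} does not determine every attribute — not a superkey.

No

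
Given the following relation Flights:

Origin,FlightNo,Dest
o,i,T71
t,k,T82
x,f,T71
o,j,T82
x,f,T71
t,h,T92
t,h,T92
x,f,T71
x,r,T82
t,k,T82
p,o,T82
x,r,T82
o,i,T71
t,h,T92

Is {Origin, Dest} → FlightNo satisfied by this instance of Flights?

Yes

(Origin=o, Dest=T71): 2 rows → FlightNo = i, i ✓
(Origin=t, Dest=T82): 2 rows → FlightNo = k, k ✓
(Origin=x, Dest=T71): 3 rows → FlightNo = f, f, f ✓
(Origin=o, Dest=T82): 1 row → FlightNo = j ✓
(Origin=t, Dest=T92): 3 rows → FlightNo = h, h, h ✓
(Origin=x, Dest=T82): 2 rows → FlightNo = r, r ✓
(Origin=p, Dest=T82): 1 row → FlightNo = o ✓
Every {Origin, Dest} value is associated with a single FlightNo value, so {Origin, Dest} → FlightNo holds.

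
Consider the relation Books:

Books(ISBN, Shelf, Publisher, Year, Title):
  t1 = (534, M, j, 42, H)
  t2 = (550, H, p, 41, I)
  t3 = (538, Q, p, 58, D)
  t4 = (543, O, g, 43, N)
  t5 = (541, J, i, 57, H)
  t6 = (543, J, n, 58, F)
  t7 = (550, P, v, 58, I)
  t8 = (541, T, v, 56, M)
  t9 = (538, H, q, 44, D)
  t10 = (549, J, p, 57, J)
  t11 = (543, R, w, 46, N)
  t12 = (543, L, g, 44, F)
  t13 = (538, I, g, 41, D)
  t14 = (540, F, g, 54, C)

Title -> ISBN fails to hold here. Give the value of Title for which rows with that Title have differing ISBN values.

H

Title=H: rows 1, 5 → ISBN takes values {534, 541} — violation
Title=I: rows 2, 7 → ISBN = 550, 550 ✓
Title=D: rows 3, 9, 13 → ISBN = 538, 538, 538 ✓
Title=N: rows 4, 11 → ISBN = 543, 543 ✓
Title=F: rows 6, 12 → ISBN = 543, 543 ✓
Title=M: row 8 → ISBN = 541 ✓
Title=J: row 10 → ISBN = 549 ✓
Title=C: row 14 → ISBN = 540 ✓
The only Title value with inconsistent ISBN is Title=H.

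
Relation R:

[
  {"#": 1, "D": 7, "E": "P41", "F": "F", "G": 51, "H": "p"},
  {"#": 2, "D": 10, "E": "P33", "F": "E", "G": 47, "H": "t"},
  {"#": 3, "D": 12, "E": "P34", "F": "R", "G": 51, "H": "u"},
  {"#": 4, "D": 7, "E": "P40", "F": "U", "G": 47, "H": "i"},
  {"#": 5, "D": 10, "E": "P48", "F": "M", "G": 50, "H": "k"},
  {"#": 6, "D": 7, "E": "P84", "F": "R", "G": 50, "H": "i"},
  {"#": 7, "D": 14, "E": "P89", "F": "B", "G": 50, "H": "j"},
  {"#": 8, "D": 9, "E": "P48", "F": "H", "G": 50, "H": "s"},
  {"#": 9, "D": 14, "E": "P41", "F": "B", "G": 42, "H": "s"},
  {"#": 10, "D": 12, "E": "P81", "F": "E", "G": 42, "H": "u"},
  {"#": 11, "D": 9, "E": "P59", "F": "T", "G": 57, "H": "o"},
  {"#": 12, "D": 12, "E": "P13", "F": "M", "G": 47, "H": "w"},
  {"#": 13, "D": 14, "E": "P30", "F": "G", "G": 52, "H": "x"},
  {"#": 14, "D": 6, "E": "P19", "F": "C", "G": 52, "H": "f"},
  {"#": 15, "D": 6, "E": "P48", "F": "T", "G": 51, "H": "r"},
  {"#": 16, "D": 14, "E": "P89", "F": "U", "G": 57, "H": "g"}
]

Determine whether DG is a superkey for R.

Yes

All 16 rows have distinct DG values, so DG → (all attributes) holds and DG is a superkey.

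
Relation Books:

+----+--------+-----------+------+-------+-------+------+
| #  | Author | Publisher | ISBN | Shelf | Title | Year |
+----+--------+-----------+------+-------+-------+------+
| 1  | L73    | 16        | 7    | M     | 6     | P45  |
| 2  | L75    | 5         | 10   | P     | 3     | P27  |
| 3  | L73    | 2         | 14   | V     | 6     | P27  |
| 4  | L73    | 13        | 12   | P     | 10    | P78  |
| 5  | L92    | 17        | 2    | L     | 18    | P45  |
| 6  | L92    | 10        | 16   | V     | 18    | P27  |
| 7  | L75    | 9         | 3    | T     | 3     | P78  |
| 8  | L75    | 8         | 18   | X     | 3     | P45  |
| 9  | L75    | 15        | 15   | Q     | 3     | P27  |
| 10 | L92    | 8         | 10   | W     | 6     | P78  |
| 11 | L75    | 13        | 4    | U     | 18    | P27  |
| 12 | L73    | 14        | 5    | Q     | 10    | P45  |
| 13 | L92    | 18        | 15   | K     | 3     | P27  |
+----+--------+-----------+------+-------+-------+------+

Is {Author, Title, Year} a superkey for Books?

No

Rows 2 and 9 have the same {Author, Title, Year} value (Author=L75, Title=3, Year=P27) but are distinct tuples, so {Author, Title, Year} does not determine every attribute — not a superkey.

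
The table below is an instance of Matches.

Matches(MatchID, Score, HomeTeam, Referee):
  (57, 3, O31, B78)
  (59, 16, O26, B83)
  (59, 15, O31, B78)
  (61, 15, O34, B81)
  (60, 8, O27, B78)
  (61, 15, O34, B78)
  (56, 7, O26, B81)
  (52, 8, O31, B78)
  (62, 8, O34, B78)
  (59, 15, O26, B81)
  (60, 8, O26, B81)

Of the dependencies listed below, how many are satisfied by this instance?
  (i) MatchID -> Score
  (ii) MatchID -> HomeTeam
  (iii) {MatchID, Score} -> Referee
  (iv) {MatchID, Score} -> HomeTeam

0

(i) MatchID -> Score: MatchID=59: 3 rows → Score takes values {16, 15} — violation — fails.
(ii) MatchID -> HomeTeam: MatchID=59: 3 rows → HomeTeam takes values {O26, O31} — violation; MatchID=60: 2 rows → HomeTeam takes values {O27, O26} — violation — fails.
(iii) {MatchID, Score} -> Referee: (MatchID=59, Score=15): 2 rows → Referee takes values {B78, B81} — violation; (MatchID=61, Score=15): 2 rows → Referee takes values {B81, B78} — violation; (MatchID=60, Score=8): 2 rows → Referee takes values {B78, B81} — violation — fails.
(iv) {MatchID, Score} -> HomeTeam: (MatchID=59, Score=15): 2 rows → HomeTeam takes values {O31, O26} — violation; (MatchID=60, Score=8): 2 rows → HomeTeam takes values {O27, O26} — violation — fails.
None of the 4 dependencies hold.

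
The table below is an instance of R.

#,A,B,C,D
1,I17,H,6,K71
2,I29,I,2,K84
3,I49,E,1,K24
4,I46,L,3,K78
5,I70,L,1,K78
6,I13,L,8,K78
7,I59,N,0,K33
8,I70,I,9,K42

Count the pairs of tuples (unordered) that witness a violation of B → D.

1

B=I: violating pairs (2,8) — 1 pair.
B=L: all 3 rows agree on D — 0 pairs.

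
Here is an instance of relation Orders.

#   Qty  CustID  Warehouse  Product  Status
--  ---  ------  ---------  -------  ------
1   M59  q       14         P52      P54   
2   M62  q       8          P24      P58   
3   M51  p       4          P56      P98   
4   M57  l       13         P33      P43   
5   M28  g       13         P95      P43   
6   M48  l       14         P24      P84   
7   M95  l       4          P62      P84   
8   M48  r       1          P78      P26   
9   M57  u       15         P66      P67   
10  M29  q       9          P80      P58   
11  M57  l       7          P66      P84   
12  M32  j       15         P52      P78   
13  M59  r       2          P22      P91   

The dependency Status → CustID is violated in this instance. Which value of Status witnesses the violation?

P43

Status=P54: row 1 → CustID = q ✓
Status=P58: rows 2, 10 → CustID = q, q ✓
Status=P98: row 3 → CustID = p ✓
Status=P43: rows 4, 5 → CustID takes values {l, g} — violation
Status=P84: rows 6, 7, 11 → CustID = l, l, l ✓
Status=P26: row 8 → CustID = r ✓
Status=P67: row 9 → CustID = u ✓
Status=P78: row 12 → CustID = j ✓
Status=P91: row 13 → CustID = r ✓
The only Status value with inconsistent CustID is Status=P43.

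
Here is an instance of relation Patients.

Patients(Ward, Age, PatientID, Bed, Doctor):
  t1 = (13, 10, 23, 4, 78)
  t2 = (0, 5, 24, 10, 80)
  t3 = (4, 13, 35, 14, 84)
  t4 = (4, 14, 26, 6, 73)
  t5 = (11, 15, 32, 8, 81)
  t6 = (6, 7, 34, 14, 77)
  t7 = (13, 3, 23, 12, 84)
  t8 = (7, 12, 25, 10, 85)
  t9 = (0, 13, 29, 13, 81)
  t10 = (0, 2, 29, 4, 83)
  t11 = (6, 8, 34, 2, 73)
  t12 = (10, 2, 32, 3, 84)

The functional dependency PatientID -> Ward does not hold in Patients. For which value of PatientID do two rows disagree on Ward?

32

PatientID=23: rows 1, 7 → Ward = 13, 13 ✓
PatientID=24: row 2 → Ward = 0 ✓
PatientID=35: row 3 → Ward = 4 ✓
PatientID=26: row 4 → Ward = 4 ✓
PatientID=32: rows 5, 12 → Ward takes values {11, 10} — violation
PatientID=34: rows 6, 11 → Ward = 6, 6 ✓
PatientID=25: row 8 → Ward = 7 ✓
PatientID=29: rows 9, 10 → Ward = 0, 0 ✓
The only PatientID value with inconsistent Ward is PatientID=32.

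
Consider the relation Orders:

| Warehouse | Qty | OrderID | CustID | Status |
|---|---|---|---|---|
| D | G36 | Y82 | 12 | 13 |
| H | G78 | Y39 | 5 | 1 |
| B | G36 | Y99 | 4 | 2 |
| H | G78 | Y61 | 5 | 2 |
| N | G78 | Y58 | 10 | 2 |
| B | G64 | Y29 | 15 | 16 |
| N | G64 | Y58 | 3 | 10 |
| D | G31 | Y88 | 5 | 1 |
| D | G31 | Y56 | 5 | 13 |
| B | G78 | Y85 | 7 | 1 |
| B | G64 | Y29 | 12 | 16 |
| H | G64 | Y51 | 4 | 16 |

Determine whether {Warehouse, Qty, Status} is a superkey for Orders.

Two distinct rows share (Warehouse=B, Qty=G64, Status=16), so {Warehouse, Qty, Status} does not determine every attribute — not a superkey.

No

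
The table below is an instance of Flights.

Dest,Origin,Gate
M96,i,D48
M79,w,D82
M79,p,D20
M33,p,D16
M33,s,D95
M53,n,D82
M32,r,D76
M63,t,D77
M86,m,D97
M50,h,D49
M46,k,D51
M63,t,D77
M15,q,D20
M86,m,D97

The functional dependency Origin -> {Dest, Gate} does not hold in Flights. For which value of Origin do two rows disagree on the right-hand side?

Origin=i: 1 row → {Dest,Gate} = (M96, D48) ✓
Origin=w: 1 row → {Dest,Gate} = (M79, D82) ✓
Origin=p: 2 rows → {Dest,Gate} takes values {(M79, D20), (M33, D16)} — violation
Origin=s: 1 row → {Dest,Gate} = (M33, D95) ✓
Origin=n: 1 row → {Dest,Gate} = (M53, D82) ✓
Origin=r: 1 row → {Dest,Gate} = (M32, D76) ✓
Origin=t: 2 rows → {Dest,Gate} = (M63, D77), (M63, D77) ✓
Origin=m: 2 rows → {Dest,Gate} = (M86, D97), (M86, D97) ✓
Origin=h: 1 row → {Dest,Gate} = (M50, D49) ✓
Origin=k: 1 row → {Dest,Gate} = (M46, D51) ✓
Origin=q: 1 row → {Dest,Gate} = (M15, D20) ✓
The only Origin value with inconsistent RHS is Origin=p.

p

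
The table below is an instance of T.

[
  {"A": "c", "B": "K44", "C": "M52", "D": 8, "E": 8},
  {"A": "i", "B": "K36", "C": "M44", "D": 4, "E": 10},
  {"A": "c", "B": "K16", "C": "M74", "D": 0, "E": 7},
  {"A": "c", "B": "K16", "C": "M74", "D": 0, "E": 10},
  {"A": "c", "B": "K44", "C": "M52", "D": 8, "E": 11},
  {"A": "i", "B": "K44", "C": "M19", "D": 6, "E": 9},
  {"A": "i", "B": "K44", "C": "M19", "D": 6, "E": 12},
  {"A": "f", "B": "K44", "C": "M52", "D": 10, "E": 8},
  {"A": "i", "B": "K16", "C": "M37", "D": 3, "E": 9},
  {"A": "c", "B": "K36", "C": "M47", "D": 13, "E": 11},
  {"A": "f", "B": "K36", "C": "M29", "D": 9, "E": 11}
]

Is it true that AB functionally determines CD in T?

Yes

(A=c, B=K44): 2 rows → {C,D} = (M52, 8), (M52, 8) ✓
(A=i, B=K36): 1 row → {C,D} = (M44, 4) ✓
(A=c, B=K16): 2 rows → {C,D} = (M74, 0), (M74, 0) ✓
(A=i, B=K44): 2 rows → {C,D} = (M19, 6), (M19, 6) ✓
(A=f, B=K44): 1 row → {C,D} = (M52, 10) ✓
(A=i, B=K16): 1 row → {C,D} = (M37, 3) ✓
(A=c, B=K36): 1 row → {C,D} = (M47, 13) ✓
(A=f, B=K36): 1 row → {C,D} = (M29, 9) ✓
Every AB value is associated with a single CD value, so AB -> CD holds.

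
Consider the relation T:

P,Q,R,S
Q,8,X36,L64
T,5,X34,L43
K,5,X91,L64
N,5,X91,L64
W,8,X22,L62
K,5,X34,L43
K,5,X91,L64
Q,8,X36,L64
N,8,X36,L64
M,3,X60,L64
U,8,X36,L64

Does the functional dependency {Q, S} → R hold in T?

Yes

(Q=8, S=L64): 4 rows → R = X36, X36, X36, X36 ✓
(Q=5, S=L43): 2 rows → R = X34, X34 ✓
(Q=5, S=L64): 3 rows → R = X91, X91, X91 ✓
(Q=8, S=L62): 1 row → R = X22 ✓
(Q=3, S=L64): 1 row → R = X60 ✓
Every {Q, S} value is associated with a single R value, so {Q, S} → R holds.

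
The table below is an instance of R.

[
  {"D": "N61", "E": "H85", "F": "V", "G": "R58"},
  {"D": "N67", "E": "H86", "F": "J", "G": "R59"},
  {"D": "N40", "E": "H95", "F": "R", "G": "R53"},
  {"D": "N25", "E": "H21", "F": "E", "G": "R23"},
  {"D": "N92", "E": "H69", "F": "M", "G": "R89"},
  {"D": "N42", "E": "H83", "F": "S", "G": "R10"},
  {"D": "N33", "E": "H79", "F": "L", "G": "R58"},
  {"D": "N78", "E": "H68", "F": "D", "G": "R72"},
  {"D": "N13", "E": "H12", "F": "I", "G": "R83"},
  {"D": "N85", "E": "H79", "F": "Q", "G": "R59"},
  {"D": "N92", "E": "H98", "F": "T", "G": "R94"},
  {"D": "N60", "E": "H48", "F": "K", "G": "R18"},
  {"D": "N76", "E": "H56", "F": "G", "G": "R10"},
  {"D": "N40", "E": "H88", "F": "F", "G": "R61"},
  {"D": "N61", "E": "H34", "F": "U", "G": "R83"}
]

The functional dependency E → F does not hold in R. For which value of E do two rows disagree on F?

H79

E=H85: 1 row → F = V ✓
E=H86: 1 row → F = J ✓
E=H95: 1 row → F = R ✓
E=H21: 1 row → F = E ✓
E=H69: 1 row → F = M ✓
E=H83: 1 row → F = S ✓
E=H79: 2 rows → F takes values {L, Q} — violation
E=H68: 1 row → F = D ✓
E=H12: 1 row → F = I ✓
E=H98: 1 row → F = T ✓
E=H48: 1 row → F = K ✓
E=H56: 1 row → F = G ✓
E=H88: 1 row → F = F ✓
E=H34: 1 row → F = U ✓
The only E value with inconsistent F is E=H79.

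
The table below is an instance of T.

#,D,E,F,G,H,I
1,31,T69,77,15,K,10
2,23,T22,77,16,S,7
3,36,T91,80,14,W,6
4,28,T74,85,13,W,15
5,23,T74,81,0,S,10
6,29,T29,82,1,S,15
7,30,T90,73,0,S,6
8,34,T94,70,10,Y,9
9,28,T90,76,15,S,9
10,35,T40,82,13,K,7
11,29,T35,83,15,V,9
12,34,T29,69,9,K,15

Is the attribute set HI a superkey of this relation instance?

Yes

All 12 rows have distinct HI values, so HI → (all attributes) holds and HI is a superkey.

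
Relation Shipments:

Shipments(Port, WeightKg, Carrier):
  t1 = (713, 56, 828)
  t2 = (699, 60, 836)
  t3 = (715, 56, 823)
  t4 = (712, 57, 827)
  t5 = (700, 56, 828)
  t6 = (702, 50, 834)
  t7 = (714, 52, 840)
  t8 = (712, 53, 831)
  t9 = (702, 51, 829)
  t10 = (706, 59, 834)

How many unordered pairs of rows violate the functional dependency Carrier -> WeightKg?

Carrier=828: all 2 rows agree on WeightKg — 0 pairs.
Carrier=834: violating pairs (6,10) — 1 pair.

1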